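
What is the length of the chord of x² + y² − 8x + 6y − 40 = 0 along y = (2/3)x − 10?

4√13

Express y = (−30 + 2x)/3 and substitute into the circle:
13x² − 156x = 0  ⟹  x² − 12x = 0
x = 12 or x = 0, giving (12, −2) and (0, −10).
Chord length = distance between (12, −2) and (0, −10) = √208 = 4√13.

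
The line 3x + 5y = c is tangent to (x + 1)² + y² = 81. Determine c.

c = −3 ± 9√34

The line touches the circle iff its distance from (−1, 0) is 9:
|3·(−1) + 5·0 − c| / √34 = 9
|c − (−3)| = 9√34.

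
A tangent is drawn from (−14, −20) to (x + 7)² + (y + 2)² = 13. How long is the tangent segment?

Centre (−7, −2), r² = 13. |PO|² = (−7)² + (−18)² = 373.
The tangent meets the radius at right angles, so tangent² = |PO|² − r² = 373 − 13 = 360.

6√10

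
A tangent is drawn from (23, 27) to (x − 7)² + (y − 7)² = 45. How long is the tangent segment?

With centre O = (7, 7), |OP|² = 656 and r² = 45.
By the tangent–radius right angle, tangent length = √(|PO|² − r²) = √611.

√611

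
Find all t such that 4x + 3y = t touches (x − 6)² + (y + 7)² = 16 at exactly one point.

t = −17 or t = 23

For a tangent, require d(centre, line) = r = 4.
|4·6 + 3·(−7) − t| / √25 = 4
|t − (3)| = 4·5, so t = 23 or t = −17.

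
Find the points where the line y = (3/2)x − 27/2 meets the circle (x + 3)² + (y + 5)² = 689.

(−11, −30) and (17, 12)

Express y = (−27 + 3x)/2 and substitute into the circle:
13x² − 78x − 2431 = 0  ⟹  x² − 6x − 187 = 0
x = 17 or x = −11, giving (17, 12) and (−11, −30).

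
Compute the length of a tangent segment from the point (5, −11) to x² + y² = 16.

√130

The centre is (0, 0) and r = 4. The square of the distance from P to the centre is 25 + 121 = 146.
The tangent meets the radius at right angles, so tangent² = |PO|² − r² = 146 − 16 = 130.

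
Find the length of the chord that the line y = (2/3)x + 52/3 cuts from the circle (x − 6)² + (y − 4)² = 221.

2√13

The distance from (6, 4) to the line is 52/√13, and r² = 221.
Chord = 2√(r² − d²) = 2·√(13) = 2√13.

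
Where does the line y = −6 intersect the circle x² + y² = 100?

Express y = −6 and substitute into the circle:
x² − 64 = 0
x = 8 or x = −8, giving (8, −6) and (−8, −6).

(−8, −6) and (8, −6)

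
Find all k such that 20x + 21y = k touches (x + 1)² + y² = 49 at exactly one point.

k = −223 or k = 183

Tangency holds when the distance from the centre (−1, 0) to the line equals the radius 7:
|20·(−1) + 21·0 − k| / √841 = 7
|k − (−20)| = 7·29, so k = 183 or k = −223.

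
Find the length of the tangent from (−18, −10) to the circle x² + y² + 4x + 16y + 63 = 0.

√255

Centre (−2, −8), r² = 5. |PO|² = (−16)² + (−2)² = 260.
The tangent meets the radius at right angles, so tangent² = |PO|² − r² = 260 − 5 = 255.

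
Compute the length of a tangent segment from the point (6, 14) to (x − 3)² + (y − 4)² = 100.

3

The centre is (3, 4) and r = 10. The square of the distance from P to the centre is 9 + 100 = 109.
By the tangent–radius right angle, tangent length = √(|PO|² − r²) = √9 = 3.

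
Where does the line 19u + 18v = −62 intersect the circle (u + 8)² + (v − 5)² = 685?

(−26, 24) and (10, −14)

Express v = (−62 − 19u)/18 and substitute into the circle:
685u² + 10960u − 178100 = 0  ⟹  u² + 16u − 260 = 0
u = 10 or u = −26, giving (10, −14) and (−26, 24).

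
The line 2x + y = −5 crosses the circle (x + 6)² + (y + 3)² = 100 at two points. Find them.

Substitute y = −2x − 5:
5x² + 20x − 60 = 0  ⟹  x² + 4x − 12 = 0
x = 2 or x = −6, giving (2, −9) and (−6, 7).

(−6, 7) and (2, −9)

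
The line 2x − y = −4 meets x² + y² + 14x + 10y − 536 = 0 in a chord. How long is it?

Centre (−7, −5), r² = 610. Perpendicular distance d from centre to line = |−5| / √5 = 5/√5.
Chord = 2√(r² − d²) = 2·√(605) = 22√5.

22√5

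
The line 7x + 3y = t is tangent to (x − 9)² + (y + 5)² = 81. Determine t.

Tangency holds when the distance from the centre (9, −5) to the line equals the radius 9:
|7·9 + 3·(−5) − t| / √58 = 9
|t − (48)| = 9√58.

t = 48 ± 9√58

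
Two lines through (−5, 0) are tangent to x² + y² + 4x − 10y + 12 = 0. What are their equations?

Write the tangent as mx − y + (0 − m·(−5)) = 0 and set its distance from the centre to √17:
[m·(3) − (5)]² = 17(m² + 1)
4m² + 15m − 4 = 0, so m = 1/4 or m = −4.
With m = 1/4: x − 4y = −5. With m = −4: 4x + y = −20.

x − 4y = −5 and 4x + y = −20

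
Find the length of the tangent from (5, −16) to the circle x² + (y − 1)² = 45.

√269

The centre is (0, 1) and r = 3√5. The square of the distance from P to the centre is 25 + 289 = 314.
By the tangent–radius right angle, tangent length = √(|PO|² − r²) = √269.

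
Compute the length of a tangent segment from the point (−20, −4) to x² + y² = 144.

4√17

With centre O = (0, 0), |OP|² = 416 and r² = 144.
The tangent meets the radius at right angles, so tangent² = |PO|² − r² = 416 − 144 = 272.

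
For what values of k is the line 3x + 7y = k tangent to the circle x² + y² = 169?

k = ±13√58

Tangency holds when the distance from the centre (0, 0) to the line equals the radius 13:
|3·0 + 7·0 − k| / √58 = 13
|k| = 13√58.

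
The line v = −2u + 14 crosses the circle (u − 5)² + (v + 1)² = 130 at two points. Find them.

From the line, v = −2u + 14. Substituting:
5u² − 70u + 120 = 0  ⟹  u² − 14u + 24 = 0
u = 12 or u = 2, giving (12, −10) and (2, 10).

(2, 10) and (12, −10)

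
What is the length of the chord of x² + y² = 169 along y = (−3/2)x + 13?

6√13

Substitute y = (26 − 3x)/2:
13x² − 156x = 0  ⟹  x² − 12x = 0
x = 12 or x = 0, giving (12, −5) and (0, 13).
|(12, −5) − (0, 13)| = √((12)² + (−18)²) = 6√13.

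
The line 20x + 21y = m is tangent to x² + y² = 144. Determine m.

m = −348 or m = 348

The line touches the circle iff its distance from (0, 0) is 12:
|20·0 + 21·0 − m| / √841 = 12
|m| = 12·29, so m = 348 or m = −348.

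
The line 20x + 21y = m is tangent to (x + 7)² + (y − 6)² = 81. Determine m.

m = −275 or m = 247

Tangency holds when the distance from the centre (−7, 6) to the line equals the radius 9:
|20·(−7) + 21·6 − m| / √841 = 9
|m − (−14)| = 9·29, so m = 247 or m = −275.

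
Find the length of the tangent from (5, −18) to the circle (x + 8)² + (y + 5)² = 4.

Centre (−8, −5), r² = 4. |PO|² = (13)² + (−13)² = 338.
By the tangent–radius right angle, tangent length = √(|PO|² − r²) = √334.

√334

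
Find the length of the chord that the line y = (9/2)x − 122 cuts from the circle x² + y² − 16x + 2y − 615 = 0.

4√85

Centre (8, −1), r² = 680. Perpendicular distance d from centre to line = |−170| / √85 = 170/√85.
Chord = 2√(r² − d²) = 2·√(340) = 4√85.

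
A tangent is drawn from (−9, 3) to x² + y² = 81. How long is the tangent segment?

With centre O = (0, 0), |OP|² = 90 and r² = 81.
By the tangent–radius right angle, tangent length = √(|PO|² − r²) = √9 = 3.

3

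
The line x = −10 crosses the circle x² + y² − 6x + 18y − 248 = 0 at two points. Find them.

The line gives x = −10. Substituting into the circle:
y² + 18y − 88 = 0
y = 4 or y = −22, giving (−10, 4) and (−10, −22).

(−10, −22) and (−10, 4)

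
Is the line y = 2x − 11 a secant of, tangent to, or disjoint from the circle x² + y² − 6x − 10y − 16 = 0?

secant

d² = (2·3 − 1·5 − (11))²/5 = 20; r² = 50.
Since d² < r², the line cuts the circle twice.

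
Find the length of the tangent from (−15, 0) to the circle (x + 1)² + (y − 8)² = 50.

The centre is (−1, 8) and r = 5√2. The square of the distance from P to the centre is 196 + 64 = 260.
Power of the point: PT² = |PO|² − r² = 210, so PT = √210.

√210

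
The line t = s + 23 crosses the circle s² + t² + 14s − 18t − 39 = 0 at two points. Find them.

(−19, 4) and (−2, 21)

From the line, t = s + 23. Substituting:
2s² + 42s + 76 = 0  ⟹  s² + 21s + 38 = 0
s = −2 or s = −19, giving (−2, 21) and (−19, 4).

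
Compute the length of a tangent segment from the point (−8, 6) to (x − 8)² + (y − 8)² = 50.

The centre is (8, 8) and r = 5√2. The square of the distance from P to the centre is 256 + 4 = 260.
By the tangent–radius right angle, tangent length = √(|PO|² − r²) = √210.

√210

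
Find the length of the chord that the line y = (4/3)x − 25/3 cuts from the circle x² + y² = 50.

10

Centre (0, 0), r² = 50. Perpendicular distance d from centre to line = |−25| / √25 = 25/√25.
Chord = 2√(r² − d²) = 2·√(25) = 10.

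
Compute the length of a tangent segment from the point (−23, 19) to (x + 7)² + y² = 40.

√577

Centre (−7, 0), r² = 40. |PO|² = (−16)² + (19)² = 617.
Power of the point: PT² = |PO|² − r² = 577, so PT = √577.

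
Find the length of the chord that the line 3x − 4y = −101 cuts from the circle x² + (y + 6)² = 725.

From the line, y = (101 + 3x)/4. Substituting:
25x² + 750x + 4025 = 0  ⟹  x² + 30x + 161 = 0
x = −7 or x = −23, giving (−7, 20) and (−23, 8).
Chord length = distance between (−7, 20) and (−23, 8) = √400 = 20.

20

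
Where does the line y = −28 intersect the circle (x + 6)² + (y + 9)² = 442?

From the line, y = −28. Substituting:
x² + 12x − 45 = 0
x = 3 or x = −15, giving (3, −28) and (−15, −28).

(−15, −28) and (3, −28)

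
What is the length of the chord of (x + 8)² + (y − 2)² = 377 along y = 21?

8

From the line, y = 21. Substituting:
x² + 16x + 48 = 0
x = −4 or x = −12, giving (−4, 21) and (−12, 21).
|(−4, 21) − (−12, 21)| = √((8)² + (0)²) = 8.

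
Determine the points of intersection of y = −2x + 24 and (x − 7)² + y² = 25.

From the line, y = −2x + 24. Substituting:
5x² − 110x + 600 = 0  ⟹  x² − 22x + 120 = 0
x = 12 or x = 10, giving (12, 0) and (10, 4).

(10, 4) and (12, 0)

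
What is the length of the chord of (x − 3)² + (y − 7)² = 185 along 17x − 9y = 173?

Centre (3, 7), r² = 185. Perpendicular distance d from centre to line = |−185| / √370 = 185/√370.
Half the chord is √(r² − d²) = √(185/2), so the full chord is √370.

√370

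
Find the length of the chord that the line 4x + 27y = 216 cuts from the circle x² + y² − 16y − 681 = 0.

From the line, y = (216 − 4x)/27. Substituting:
745x² − 543105 = 0  ⟹  x² − 729 = 0
x = 27 or x = −27, giving (27, 4) and (−27, 12).
Chord length = distance between (27, 4) and (−27, 12) = √2980 = 2√745.

2√745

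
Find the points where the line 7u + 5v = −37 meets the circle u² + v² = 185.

(−11, 8) and (4, −13)

Substitute v = (−37 − 7u)/5:
74u² + 518u − 3256 = 0  ⟹  u² + 7u − 44 = 0
u = 4 or u = −11, giving (4, −13) and (−11, 8).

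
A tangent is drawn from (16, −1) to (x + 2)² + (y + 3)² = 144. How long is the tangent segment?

2√46

The centre is (−2, −3) and r = 12. The square of the distance from P to the centre is 324 + 4 = 328.
Power of the point: PT² = |PO|² − r² = 184, so PT = 2√46.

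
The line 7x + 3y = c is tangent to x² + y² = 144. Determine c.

c = ±12√58

For a tangent, require d(centre, line) = r = 12.
|7·0 + 3·0 − c| / √58 = 12
|c| = 12√58.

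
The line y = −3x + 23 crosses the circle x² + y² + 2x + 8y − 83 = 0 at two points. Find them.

(7, 2) and (9, −4)

Express y = −3x + 23 and substitute into the circle:
10x² − 160x + 630 = 0  ⟹  x² − 16x + 63 = 0
x = 9 or x = 7, giving (9, −4) and (7, 2).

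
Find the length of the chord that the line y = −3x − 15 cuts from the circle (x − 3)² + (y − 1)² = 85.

Substitute y = −3x − 15:
10x² + 90x + 180 = 0  ⟹  x² + 9x + 18 = 0
x = −3 or x = −6, giving (−3, −6) and (−6, 3).
|(−3, −6) − (−6, 3)| = √((3)² + (−9)²) = 3√10.

3√10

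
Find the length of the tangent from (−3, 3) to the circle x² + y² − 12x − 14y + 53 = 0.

With centre O = (6, 7), |OP|² = 97 and r² = 32.
By the tangent–radius right angle, tangent length = √(|PO|² − r²) = √65.

√65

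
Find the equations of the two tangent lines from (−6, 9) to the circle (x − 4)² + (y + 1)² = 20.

Let a tangent through (−6, 9) have slope m. Its distance from (4, −1) must equal 2√5:
[m·(10) − (−10)]² = 20(m² + 1)
2m² + 5m + 2 = 0, so m = −2 or m = −1/2.
With m = −2: 2x + y = −3. With m = −1/2: x + 2y = 12.

2x + y = −3 and x + 2y = 12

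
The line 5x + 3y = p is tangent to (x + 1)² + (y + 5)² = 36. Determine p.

The line touches the circle iff its distance from (−1, −5) is 6:
|5·(−1) + 3·(−5) − p| / √34 = 6
|p − (−20)| = 6√34.

p = −20 ± 6√34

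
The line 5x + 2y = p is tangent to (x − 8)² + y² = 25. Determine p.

Tangency holds when the distance from the centre (8, 0) to the line equals the radius 5:
|5·8 + 2·0 − p| / √29 = 5
|p − (40)| = 5√29.

p = 40 ± 5√29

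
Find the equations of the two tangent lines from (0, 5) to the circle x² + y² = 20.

Write the tangent as mx − y + (5 − m·(0)) = 0 and set its distance from the centre to 2√5:
(0m − (−5))² = 20(m² + 1)
4m² − 1 = 0, so m = 1/2 or m = −1/2.
With m = 1/2: x − 2y = −10. With m = −1/2: x + 2y = 10.

x − 2y = −10 and x + 2y = 10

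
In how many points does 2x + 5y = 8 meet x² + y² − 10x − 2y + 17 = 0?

2

Substituting the line into the circle gives 29x² − 262x + 409 = 0.
Δ = 68644 − 47444 = 21200.
Two real roots: the line is a secant.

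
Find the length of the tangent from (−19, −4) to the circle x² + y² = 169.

4√13

Centre (0, 0), r² = 169. |PO|² = (−19)² + (−4)² = 377.
By the tangent–radius right angle, tangent length = √(|PO|² − r²) = √208 = 4√13.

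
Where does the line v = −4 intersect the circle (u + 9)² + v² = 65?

(−16, −4) and (−2, −4)

Substitute v = −4:
u² + 18u + 32 = 0
u = −2 or u = −16, giving (−2, −4) and (−16, −4).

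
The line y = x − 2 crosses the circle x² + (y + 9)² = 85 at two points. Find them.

(−9, −11) and (2, 0)

Substitute y = x − 2:
2x² + 14x − 36 = 0  ⟹  x² + 7x − 18 = 0
x = 2 or x = −9, giving (2, 0) and (−9, −11).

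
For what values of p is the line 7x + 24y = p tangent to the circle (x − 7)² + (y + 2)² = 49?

p = −174 or p = 176

Tangency holds when the distance from the centre (7, −2) to the line equals the radius 7:
|7·7 + 24·(−2) − p| / √625 = 7
|p − (1)| = 7·25, so p = 176 or p = −174.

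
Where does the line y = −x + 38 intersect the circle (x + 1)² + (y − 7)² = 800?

(3, 35) and (27, 11)

Substitute y = −x + 38:
2x² − 60x + 162 = 0  ⟹  x² − 30x + 81 = 0
x = 27 or x = 3, giving (27, 11) and (3, 35).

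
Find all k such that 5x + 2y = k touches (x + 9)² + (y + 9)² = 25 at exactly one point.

For a tangent, require d(centre, line) = r = 5.
|5·(−9) + 2·(−9) − k| / √29 = 5
|k − (−63)| = 5√29.

k = −63 ± 5√29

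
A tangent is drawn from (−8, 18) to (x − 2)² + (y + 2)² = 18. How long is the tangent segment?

√482

Centre (2, −2), r² = 18. |PO|² = (−10)² + (20)² = 500.
By the tangent–radius right angle, tangent length = √(|PO|² − r²) = √482.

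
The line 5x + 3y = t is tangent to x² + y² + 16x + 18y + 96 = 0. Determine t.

The line touches the circle iff its distance from (−8, −9) is 7:
|5·(−8) + 3·(−9) − t| / √34 = 7
|t − (−67)| = 7√34.

t = −67 ± 7√34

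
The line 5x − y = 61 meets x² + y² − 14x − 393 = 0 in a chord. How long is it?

8√26

The distance from (7, 0) to the line is 26/√26, and r² = 442.
Chord = 2√(r² − d²) = 2·√(416) = 8√26.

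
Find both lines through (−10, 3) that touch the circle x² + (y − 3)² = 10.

Let a tangent through (−10, 3) have slope m. Its distance from (0, 3) must equal √10:
[m·(10) − (0)]² = 10(m² + 1)
9m² − 1 = 0, so m = −1/3 or m = 1/3.
Through (−10, 3) these give x + 3y = −1 and x − 3y = −19.

x + 3y = −1 and x − 3y = −19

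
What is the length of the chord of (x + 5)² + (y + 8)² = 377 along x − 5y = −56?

3√26

Express y = (56 + x)/5 and substitute into the circle:
26x² + 442x + 416 = 0  ⟹  x² + 17x + 16 = 0
x = −1 or x = −16, giving (−1, 11) and (−16, 8).
Chord length = distance between (−1, 11) and (−16, 8) = √234 = 3√26.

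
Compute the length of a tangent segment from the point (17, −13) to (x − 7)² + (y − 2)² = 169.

2√39

Centre (7, 2), r² = 169. |PO|² = (10)² + (−15)² = 325.
The tangent meets the radius at right angles, so tangent² = |PO|² − r² = 325 − 169 = 156.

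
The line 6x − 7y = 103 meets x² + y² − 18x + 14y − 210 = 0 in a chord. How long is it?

4√85

Centre (9, −7), r² = 340. Perpendicular distance d from centre to line = |0| / √85 = 0/√85.
Chord = 2√(r² − d²) = 2·√(340) = 4√85.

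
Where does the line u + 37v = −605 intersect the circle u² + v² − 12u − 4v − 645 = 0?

(−13, −16) and (24, −17)

Substitute v = (−605 − u)/37:
1370u² − 15070u − 427440 = 0  ⟹  u² − 11u − 312 = 0
u = 24 or u = −13, giving (24, −17) and (−13, −16).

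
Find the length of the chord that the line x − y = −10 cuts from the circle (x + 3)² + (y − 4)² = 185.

Centre (−3, 4), r² = 185. Perpendicular distance d from centre to line = |3| / √2 = 3/√2.
Chord = 2√(r² − d²) = 2·√(361/2) = 19√2.

19√2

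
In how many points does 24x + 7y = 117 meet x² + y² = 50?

Centre (0, 0), r² = 50. Distance² from centre to line = (−117)²/625 = 13689/625.
Since d² < r², the line cuts the circle twice.

2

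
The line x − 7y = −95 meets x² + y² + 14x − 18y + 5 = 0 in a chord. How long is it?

15√2

The distance from (−7, 9) to the line is 25/√50, and r² = 125.
Chord = 2√(r² − d²) = 2·√(225/2) = 15√2.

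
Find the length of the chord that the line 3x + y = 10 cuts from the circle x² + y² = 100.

6√10

Substitute y = −3x + 10:
10x² − 60x = 0  ⟹  x² − 6x = 0
x = 6 or x = 0, giving (6, −8) and (0, 10).
|(6, −8) − (0, 10)| = √((6)² + (−18)²) = 6√10.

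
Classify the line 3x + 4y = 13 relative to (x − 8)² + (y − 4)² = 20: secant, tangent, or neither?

Centre (8, 4), r² = 20. Distance² from centre to line = (27)²/25 = 729/25.
Since d² > r², the line lies outside the circle.

neither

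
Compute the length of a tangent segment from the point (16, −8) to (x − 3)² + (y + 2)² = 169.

6

The centre is (3, −2) and r = 13. The square of the distance from P to the centre is 169 + 36 = 205.
The tangent meets the radius at right angles, so tangent² = |PO|² − r² = 205 − 169 = 36.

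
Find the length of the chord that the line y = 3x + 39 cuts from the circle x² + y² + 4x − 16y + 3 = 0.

Centre (−2, 8), r² = 65. Perpendicular distance d from centre to line = |25| / √10 = 25/√10.
Chord = 2√(r² − d²) = 2·√(5/2) = √10.

√10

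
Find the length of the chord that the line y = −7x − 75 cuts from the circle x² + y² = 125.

Express y = −7x − 75 and substitute into the circle:
50x² + 1050x + 5500 = 0  ⟹  x² + 21x + 110 = 0
x = −10 or x = −11, giving (−10, −5) and (−11, 2).
Chord length = distance between (−10, −5) and (−11, 2) = √50 = 5√2.

5√2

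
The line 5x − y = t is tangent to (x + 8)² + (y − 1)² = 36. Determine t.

The line touches the circle iff its distance from (−8, 1) is 6:
|5·(−8) − 1·1 − t| / √26 = 6
|t − (−41)| = 6√26.

t = −41 ± 6√26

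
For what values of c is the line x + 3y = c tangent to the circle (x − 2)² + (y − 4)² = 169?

c = 14 ± 13√10

For a tangent, require d(centre, line) = r = 13.
|1·2 + 3·4 − c| / √10 = 13
|c − (14)| = 13√10.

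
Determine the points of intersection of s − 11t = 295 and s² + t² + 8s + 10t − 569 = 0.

Substitute t = (−295 + s)/11:
122s² + 488s − 14274 = 0  ⟹  s² + 4s − 117 = 0
s = 9 or s = −13, giving (9, −26) and (−13, −28).

(−13, −28) and (9, −26)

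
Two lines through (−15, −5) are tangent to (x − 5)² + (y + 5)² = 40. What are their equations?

A line y − (−5) = m(x − (−15)) is tangent when its distance from (5, −5) is 2√10:
(20m − (0))² = 40(m² + 1)
9m² − 1 = 0, so m = −1/3 or m = 1/3.
With m = −1/3: x + 3y = −30. With m = 1/3: x − 3y = 0.

x + 3y = −30 and x − 3y = 0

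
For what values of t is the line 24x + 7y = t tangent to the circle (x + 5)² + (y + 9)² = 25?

Tangency holds when the distance from the centre (−5, −9) to the line equals the radius 5:
|24·(−5) + 7·(−9) − t| / √625 = 5
|t − (−183)| = 5·25, so t = −58 or t = −308.

t = −308 or t = −58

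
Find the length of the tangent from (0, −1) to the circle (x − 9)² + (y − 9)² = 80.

With centre O = (9, 9), |OP|² = 181 and r² = 80.
Power of the point: PT² = |PO|² − r² = 101, so PT = √101.

√101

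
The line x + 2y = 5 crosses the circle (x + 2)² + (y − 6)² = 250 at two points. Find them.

Express y = (5 − x)/2 and substitute into the circle:
5x² + 30x − 935 = 0  ⟹  x² + 6x − 187 = 0
x = 11 or x = −17, giving (11, −3) and (−17, 11).

(−17, 11) and (11, −3)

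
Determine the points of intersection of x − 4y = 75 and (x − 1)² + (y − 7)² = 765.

From the line, y = (−75 + x)/4. Substituting:
17x² − 238x − 1615 = 0  ⟹  x² − 14x − 95 = 0
x = 19 or x = −5, giving (19, −14) and (−5, −20).

(−5, −20) and (19, −14)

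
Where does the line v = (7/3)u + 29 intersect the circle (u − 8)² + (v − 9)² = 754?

Substitute v = (87 + 7u)/3:
58u² + 696u − 2610 = 0  ⟹  u² + 12u − 45 = 0
u = 3 or u = −15, giving (3, 36) and (−15, −6).

(−15, −6) and (3, 36)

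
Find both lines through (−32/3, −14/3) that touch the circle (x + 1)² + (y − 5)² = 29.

A line y − (−14/3) = m(x − (−32/3)) is tangent when its distance from (−1, 5) is √29:
[m·(29/3) − (29/3)]² = 29(m² + 1)
10m² − 29m + 10 = 0, so m = 5/2 or m = 2/5.
Through (−32/3, −14/3) these give 5x − 2y = −44 and 2x − 5y = 2.

5x − 2y = −44 and 2x − 5y = 2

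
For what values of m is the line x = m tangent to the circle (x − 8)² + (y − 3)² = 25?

Tangency holds when the distance from the centre (8, 3) to the line equals the radius 5:
|1·8 + 0·3 − m| / √1 = 5
|m − (8)| = 5, so m = 13 or m = 3.

m = 3 or m = 13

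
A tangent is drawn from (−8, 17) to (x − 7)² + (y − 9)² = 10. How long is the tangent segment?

3√31

With centre O = (7, 9), |OP|² = 289 and r² = 10.
The tangent meets the radius at right angles, so tangent² = |PO|² − r² = 289 − 10 = 279.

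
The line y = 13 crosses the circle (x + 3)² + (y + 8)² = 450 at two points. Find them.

(−6, 13) and (0, 13)

Substitute y = 13:
x² + 6x = 0
x = 0 or x = −6, giving (0, 13) and (−6, 13).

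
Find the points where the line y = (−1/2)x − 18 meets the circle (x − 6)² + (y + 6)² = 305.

(−10, −13) and (10, −23)

Express y = (−36 − x)/2 and substitute into the circle:
5x² − 500 = 0  ⟹  x² − 100 = 0
x = 10 or x = −10, giving (10, −23) and (−10, −13).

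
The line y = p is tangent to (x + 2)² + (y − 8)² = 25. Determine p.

p = 3 or p = 13

Tangency holds when the distance from the centre (−2, 8) to the line equals the radius 5:
|0·(−2) + 1·8 − p| / √1 = 5
|p − (8)| = 5, so p = 13 or p = 3.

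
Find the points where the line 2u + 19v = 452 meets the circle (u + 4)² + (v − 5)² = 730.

Express v = (452 − 2u)/19 and substitute into the circle:
365u² + 1460u − 130305 = 0  ⟹  u² + 4u − 357 = 0
u = 17 or u = −21, giving (17, 22) and (−21, 26).

(−21, 26) and (17, 22)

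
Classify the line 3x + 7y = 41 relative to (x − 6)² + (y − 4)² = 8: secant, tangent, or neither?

secant

d² = (3·6 + 7·4 − (41))²/58 = 25/58; r² = 8.
Since d² < r², the line cuts the circle twice.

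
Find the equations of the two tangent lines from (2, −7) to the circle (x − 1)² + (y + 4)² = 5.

2x − y = 11 and x + 2y = −12

Let a tangent through (2, −7) have slope m. Its distance from (1, −4) must equal √5:
(−1m − (3))² = 5(m² + 1)
2m² − 3m − 2 = 0, so m = 2 or m = −1/2.
With m = 2: 2x − y = 11. With m = −1/2: x + 2y = −12.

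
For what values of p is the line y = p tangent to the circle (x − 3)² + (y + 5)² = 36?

Tangency holds when the distance from the centre (3, −5) to the line equals the radius 6:
|0·3 + 1·(−5) − p| / √1 = 6
|p − (−5)| = 6, so p = 1 or p = −11.

p = −11 or p = 1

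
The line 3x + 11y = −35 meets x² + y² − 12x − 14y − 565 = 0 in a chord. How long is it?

The distance from (6, 7) to the line is 130/√130, and r² = 650.
Chord = 2√(r² − d²) = 2·√(520) = 4√130.

4√130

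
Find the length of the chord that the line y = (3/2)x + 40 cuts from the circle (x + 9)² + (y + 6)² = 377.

4√13

From the line, y = (80 + 3x)/2. Substituting:
13x² + 624x + 7280 = 0  ⟹  x² + 48x + 560 = 0
x = −20 or x = −28, giving (−20, 10) and (−28, −2).
Chord length = distance between (−20, 10) and (−28, −2) = √208 = 4√13.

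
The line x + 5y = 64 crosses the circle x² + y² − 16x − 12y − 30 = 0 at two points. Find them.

Substitute y = (64 − x)/5:
26x² − 468x − 494 = 0  ⟹  x² − 18x − 19 = 0
x = 19 or x = −1, giving (19, 9) and (−1, 13).

(−1, 13) and (19, 9)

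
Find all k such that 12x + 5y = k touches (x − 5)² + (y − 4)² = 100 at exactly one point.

k = −50 or k = 210

Tangency holds when the distance from the centre (5, 4) to the line equals the radius 10:
|12·5 + 5·4 − k| / √169 = 10
|k − (80)| = 10·13, so k = 210 or k = −50.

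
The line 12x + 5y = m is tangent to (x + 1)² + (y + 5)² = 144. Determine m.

The line touches the circle iff its distance from (−1, −5) is 12:
|12·(−1) + 5·(−5) − m| / √169 = 12
|m − (−37)| = 12·13, so m = 119 or m = −193.

m = −193 or m = 119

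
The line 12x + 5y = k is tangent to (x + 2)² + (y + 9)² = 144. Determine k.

k = −225 or k = 87

Tangency holds when the distance from the centre (−2, −9) to the line equals the radius 12:
|12·(−2) + 5·(−9) − k| / √169 = 12
|k − (−69)| = 12·13, so k = 87 or k = −225.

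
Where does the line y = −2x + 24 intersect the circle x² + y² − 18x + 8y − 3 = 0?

(9, 6) and (17, −10)

Substitute y = −2x + 24:
5x² − 130x + 765 = 0  ⟹  x² − 26x + 153 = 0
x = 17 or x = 9, giving (17, −10) and (9, 6).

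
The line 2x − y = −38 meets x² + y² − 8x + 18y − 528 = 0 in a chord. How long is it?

4√5

The distance from (4, −9) to the line is 55/√5, and r² = 625.
Half the chord is √(r² − d²) = √(20), so the full chord is 4√5.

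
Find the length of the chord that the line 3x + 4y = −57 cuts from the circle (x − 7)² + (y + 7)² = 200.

20

The distance from (7, −7) to the line is 50/√25, and r² = 200.
Chord = 2√(r² − d²) = 2·√(100) = 20.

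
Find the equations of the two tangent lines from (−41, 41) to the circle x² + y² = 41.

Write the tangent as mx − y + (41 − m·(−41)) = 0 and set its distance from the centre to √41:
[m·(41) − (−41)]² = 41(m² + 1)
20m² + 41m + 20 = 0, so m = −5/4 or m = −4/5.
With m = −5/4: 5x + 4y = −41. With m = −4/5: 4x + 5y = 41.

5x + 4y = −41 and 4x + 5y = 41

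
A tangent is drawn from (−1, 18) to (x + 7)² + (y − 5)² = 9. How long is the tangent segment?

With centre O = (−7, 5), |OP|² = 205 and r² = 9.
Power of the point: PT² = |PO|² − r² = 196, so PT = 14.

14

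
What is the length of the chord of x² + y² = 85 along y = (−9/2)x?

2√85

From the line, y = (−9x)/2. Substituting:
85x² − 340 = 0  ⟹  x² − 4 = 0
x = 2 or x = −2, giving (2, −9) and (−2, 9).
Chord length = distance between (2, −9) and (−2, 9) = √340 = 2√85.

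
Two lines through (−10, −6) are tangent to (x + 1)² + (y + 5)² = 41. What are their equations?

4x + 5y = −70 and 5x − 4y = −26

Write the tangent as mx − y + (−6 − m·(−10)) = 0 and set its distance from the centre to √41:
[m·(9) − (1)]² = 41(m² + 1)
20m² − 9m − 20 = 0, so m = −4/5 or m = 5/4.
With m = −4/5: 4x + 5y = −70. With m = 5/4: 5x − 4y = −26.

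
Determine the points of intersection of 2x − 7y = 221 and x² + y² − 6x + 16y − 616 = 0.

(−5, −33) and (23, −25)

From the line, y = (−221 + 2x)/7. Substituting:
53x² − 954x − 6095 = 0  ⟹  x² − 18x − 115 = 0
x = 23 or x = −5, giving (23, −25) and (−5, −33).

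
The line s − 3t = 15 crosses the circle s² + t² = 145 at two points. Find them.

Substitute t = (−15 + s)/3:
10s² − 30s − 1080 = 0  ⟹  s² − 3s − 108 = 0
s = 12 or s = −9, giving (12, −1) and (−9, −8).

(−9, −8) and (12, −1)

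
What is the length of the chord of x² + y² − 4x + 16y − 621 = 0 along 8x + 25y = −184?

The distance from (2, −8) to the line is 0/√689, and r² = 689.
Half the chord is √(r² − d²) = √(689), so the full chord is 2√689.

2√689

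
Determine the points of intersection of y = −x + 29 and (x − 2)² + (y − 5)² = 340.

Express y = −x + 29 and substitute into the circle:
2x² − 52x + 240 = 0  ⟹  x² − 26x + 120 = 0
x = 20 or x = 6, giving (20, 9) and (6, 23).

(6, 23) and (20, 9)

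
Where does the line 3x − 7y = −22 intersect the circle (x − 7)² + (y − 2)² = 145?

From the line, y = (22 + 3x)/7. Substituting:
58x² − 638x − 4640 = 0  ⟹  x² − 11x − 80 = 0
x = 16 or x = −5, giving (16, 10) and (−5, 1).

(−5, 1) and (16, 10)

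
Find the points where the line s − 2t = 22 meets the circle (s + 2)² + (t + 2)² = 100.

Express t = (−22 + s)/2 and substitute into the circle:
5s² − 20s − 60 = 0  ⟹  s² − 4s − 12 = 0
s = 6 or s = −2, giving (6, −8) and (−2, −12).

(−2, −12) and (6, −8)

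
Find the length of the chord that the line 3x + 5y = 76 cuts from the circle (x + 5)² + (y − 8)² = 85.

√34

Substitute y = (76 − 3x)/5:
34x² + 34x − 204 = 0  ⟹  x² + x − 6 = 0
x = 2 or x = −3, giving (2, 14) and (−3, 17).
Chord length = distance between (2, 14) and (−3, 17) = √34 = √34.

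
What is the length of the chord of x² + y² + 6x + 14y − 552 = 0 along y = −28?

The distance from (−3, −7) to the line is 21, and r² = 610.
Chord = 2√(r² − d²) = 2·√(169) = 26.

26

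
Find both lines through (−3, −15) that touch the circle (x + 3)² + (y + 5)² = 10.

Let a tangent through (−3, −15) have slope m. Its distance from (−3, −5) must equal √10:
(0m − (10))² = 10(m² + 1)
m² − 9 = 0, so m = −3 or m = 3.
Through (−3, −15) these give 3x + y = −24 and 3x − y = 6.

3x + y = −24 and 3x − y = 6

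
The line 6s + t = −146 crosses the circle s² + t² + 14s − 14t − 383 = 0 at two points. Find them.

(−27, 16) and (−23, −8)

Substitute t = −6s − 146:
37s² + 1850s + 22977 = 0  ⟹  s² + 50s + 621 = 0
s = −23 or s = −27, giving (−23, −8) and (−27, 16).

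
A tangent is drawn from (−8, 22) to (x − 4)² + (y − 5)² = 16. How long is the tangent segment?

√417

Centre (4, 5), r² = 16. |PO|² = (−12)² + (17)² = 433.
The tangent meets the radius at right angles, so tangent² = |PO|² − r² = 433 − 16 = 417.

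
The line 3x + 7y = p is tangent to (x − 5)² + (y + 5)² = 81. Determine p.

p = −20 ± 9√58

For a tangent, require d(centre, line) = r = 9.
|3·5 + 7·(−5) − p| / √58 = 9
|p − (−20)| = 9√58.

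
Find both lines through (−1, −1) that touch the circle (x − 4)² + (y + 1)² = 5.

Write the tangent as mx − y + (−1 − m·(−1)) = 0 and set its distance from the centre to √5:
(5m − (0))² = 5(m² + 1)
4m² − 1 = 0, so m = −1/2 or m = 1/2.
With m = −1/2: x + 2y = −3. With m = 1/2: x − 2y = 1.

x + 2y = −3 and x − 2y = 1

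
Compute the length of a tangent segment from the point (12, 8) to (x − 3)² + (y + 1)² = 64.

7√2

The centre is (3, −1) and r = 8. The square of the distance from P to the centre is 81 + 81 = 162.
The tangent meets the radius at right angles, so tangent² = |PO|² − r² = 162 − 64 = 98.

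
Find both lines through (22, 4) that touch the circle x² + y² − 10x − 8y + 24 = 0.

x + 4y = 38 and x − 4y = 6

Let a tangent through (22, 4) have slope m. Its distance from (5, 4) must equal √17:
(−17m − (0))² = 17(m² + 1)
16m² − 1 = 0, so m = −1/4 or m = 1/4.
With m = −1/4: x + 4y = 38. With m = 1/4: x − 4y = 6.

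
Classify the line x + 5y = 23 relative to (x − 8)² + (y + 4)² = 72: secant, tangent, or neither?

secant

Substituting the line into the circle gives 26x² − 486x + 1649 = 0.
Discriminant = (−486)² − 4·26·(1649) = 64700 > 0.
Two real roots: the line is a secant.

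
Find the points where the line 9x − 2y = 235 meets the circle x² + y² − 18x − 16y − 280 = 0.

(25, −5) and (29, 13)

Substitute y = (−235 + 9x)/2:
85x² − 4590x + 61625 = 0  ⟹  x² − 54x + 725 = 0
x = 29 or x = 25, giving (29, 13) and (25, −5).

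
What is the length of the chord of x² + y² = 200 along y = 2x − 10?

12√5

Substitute y = 2x − 10:
5x² − 40x − 100 = 0  ⟹  x² − 8x − 20 = 0
x = 10 or x = −2, giving (10, 10) and (−2, −14).
|(10, 10) − (−2, −14)| = √((12)² + (24)²) = 12√5.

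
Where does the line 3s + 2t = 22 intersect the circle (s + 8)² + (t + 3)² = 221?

From the line, t = (22 − 3s)/2. Substituting:
13s² − 104s + 156 = 0  ⟹  s² − 8s + 12 = 0
s = 6 or s = 2, giving (6, 2) and (2, 8).

(2, 8) and (6, 2)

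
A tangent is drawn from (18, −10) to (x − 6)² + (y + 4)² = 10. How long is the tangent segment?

√170

With centre O = (6, −4), |OP|² = 180 and r² = 10.
By the tangent–radius right angle, tangent length = √(|PO|² − r²) = √170.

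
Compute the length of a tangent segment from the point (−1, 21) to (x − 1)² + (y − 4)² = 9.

Centre (1, 4), r² = 9. |PO|² = (−2)² + (17)² = 293.
The tangent meets the radius at right angles, so tangent² = |PO|² − r² = 293 − 9 = 284.

2√71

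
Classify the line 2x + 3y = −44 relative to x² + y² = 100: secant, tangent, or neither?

neither

Substituting the line into the circle gives 13x² + 176x + 1036 = 0.
Discriminant = (176)² − 4·13·(1036) = −22896 < 0.
No real roots: the line does not meet the circle.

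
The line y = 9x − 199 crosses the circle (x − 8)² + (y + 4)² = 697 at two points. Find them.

Express y = 9x − 199 and substitute into the circle:
82x² − 3526x + 37392 = 0  ⟹  x² − 43x + 456 = 0
x = 24 or x = 19, giving (24, 17) and (19, −28).

(19, −28) and (24, 17)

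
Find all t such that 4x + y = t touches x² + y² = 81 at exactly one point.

Tangency holds when the distance from the centre (0, 0) to the line equals the radius 9:
|4·0 + 1·0 − t| / √17 = 9
|t| = 9√17.

t = ±9√17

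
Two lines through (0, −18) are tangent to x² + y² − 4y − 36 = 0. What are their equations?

3x + y = −18 and 3x − y = 18

Let a tangent through (0, −18) have slope m. Its distance from (0, 2) must equal 2√10:
[m·(0) − (20)]² = 40(m² + 1)
m² − 9 = 0, so m = −3 or m = 3.
With m = −3: 3x + y = −18. With m = 3: 3x − y = 18.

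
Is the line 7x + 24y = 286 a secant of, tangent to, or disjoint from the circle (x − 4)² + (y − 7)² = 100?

Substituting the line into the circle gives 625x² − 6260x − 34460 = 0.
Δ = 39187600 − (−86150000) = 125337600.
Two real roots: the line is a secant.

secant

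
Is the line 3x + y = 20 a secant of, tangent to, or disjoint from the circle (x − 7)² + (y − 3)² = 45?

Substituting the line into the circle gives 10x² − 116x + 293 = 0.
Discriminant = (−116)² − 4·10·(293) = 1736 > 0.
Two real roots: the line is a secant.

secant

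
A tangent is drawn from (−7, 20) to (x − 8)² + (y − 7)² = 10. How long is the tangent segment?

With centre O = (8, 7), |OP|² = 394 and r² = 10.
Power of the point: PT² = |PO|² − r² = 384, so PT = 8√6.

8√6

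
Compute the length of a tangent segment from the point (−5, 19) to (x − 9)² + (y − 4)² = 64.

√357

With centre O = (9, 4), |OP|² = 421 and r² = 64.
By the tangent–radius right angle, tangent length = √(|PO|² − r²) = √357.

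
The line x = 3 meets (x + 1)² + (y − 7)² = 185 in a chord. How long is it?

26

The line gives x = 3. Substituting into the circle:
y² − 14y − 120 = 0
y = 20 or y = −6, giving (3, 20) and (3, −6).
|(3, 20) − (3, −6)| = √((0)² + (26)²) = 26.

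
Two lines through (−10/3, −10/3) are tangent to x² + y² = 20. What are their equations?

2x + y = −10 and x + 2y = −10

A line y − (−10/3) = m(x − (−10/3)) is tangent when its distance from (0, 0) is 2√5:
[m·(10/3) − (10/3)]² = 20(m² + 1)
2m² + 5m + 2 = 0, so m = −2 or m = −1/2.
With m = −2: 2x + y = −10. With m = −1/2: x + 2y = −10.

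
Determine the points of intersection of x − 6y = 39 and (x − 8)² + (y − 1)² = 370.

From the line, y = (−39 + x)/6. Substituting:
37x² − 666x − 8991 = 0  ⟹  x² − 18x − 243 = 0
x = 27 or x = −9, giving (27, −2) and (−9, −8).

(−9, −8) and (27, −2)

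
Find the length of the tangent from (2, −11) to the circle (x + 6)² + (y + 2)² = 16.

√129

The centre is (−6, −2) and r = 4. The square of the distance from P to the centre is 64 + 81 = 145.
By the tangent–radius right angle, tangent length = √(|PO|² − r²) = √129.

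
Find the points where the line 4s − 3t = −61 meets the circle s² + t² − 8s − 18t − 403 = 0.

Express t = (61 + 4s)/3 and substitute into the circle:
25s² + 200s − 3200 = 0  ⟹  s² + 8s − 128 = 0
s = 8 or s = −16, giving (8, 31) and (−16, −1).

(−16, −1) and (8, 31)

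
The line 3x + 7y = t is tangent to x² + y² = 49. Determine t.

For a tangent, require d(centre, line) = r = 7.
|3·0 + 7·0 − t| / √58 = 7
|t| = 7√58.

t = ±7√58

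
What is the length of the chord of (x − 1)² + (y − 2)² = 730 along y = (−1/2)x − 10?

Centre (1, 2), r² = 730. Perpendicular distance d from centre to line = |25| / √5 = 25/√5.
Half the chord is √(r² − d²) = √(605), so the full chord is 22√5.

22√5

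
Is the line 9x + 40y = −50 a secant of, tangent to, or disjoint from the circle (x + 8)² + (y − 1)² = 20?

Centre (−8, 1), r² = 20. Distance² from centre to line = (18)²/1681 = 324/1681.
Since d² < r², the line cuts the circle twice.

secant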